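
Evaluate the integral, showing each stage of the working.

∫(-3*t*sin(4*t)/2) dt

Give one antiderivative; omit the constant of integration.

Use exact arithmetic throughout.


Step 1. Integrate ∫(-3*t*sin(4*t)/2) dt by parts with u = t, dv = (-3*sin(4*t)/2) dt, so v = 3*cos(4*t)/8: now 3*t*cos(4*t)/8 + ∫(-3*cos(4*t)/8) dt.
Step 2. Evaluate the standard form: now 3*t*cos(4*t)/8 - 3*sin(4*t)/32.
Answer: 3*t*cos(4*t)/8 - 3*sin(4*t)/32.


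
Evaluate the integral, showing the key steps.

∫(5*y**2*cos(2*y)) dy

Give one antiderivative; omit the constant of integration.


Step 1. Integrate ∫(5*y**2*cos(2*y)) dy by parts with u = y**2, dv = (5*cos(2*y)) dy, so v = 5*sin(2*y)/2: now 5*y**2*sin(2*y)/2 + ∫(-5*y*sin(2*y)) dy.
Step 2. Integrate ∫(-5*y*sin(2*y)) dy by parts with u = y, dv = (-5*sin(2*y)) dy, so v = 5*cos(2*y)/2: now 5*y**2*sin(2*y)/2 + 5*y*cos(2*y)/2 + ∫(-5*cos(2*y)/2) dy.
Step 3. Evaluate the standard form: now 5*y**2*sin(2*y)/2 + 5*y*cos(2*y)/2 - 5*sin(2*y)/4.
Answer: 5*y**2*sin(2*y)/2 + 5*y*cos(2*y)/2 - 5*sin(2*y)/4.


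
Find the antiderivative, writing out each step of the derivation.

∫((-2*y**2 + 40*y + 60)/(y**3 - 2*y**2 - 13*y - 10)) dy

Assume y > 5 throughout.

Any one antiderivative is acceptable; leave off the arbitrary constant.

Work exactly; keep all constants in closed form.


Step 1. Decompose ∫((-2*y**2 + 40*y + 60)/(y**3 - 2*y**2 - 13*y - 10)) dy by partial fractions, (-2*y**2 + 40*y + 60)/(y**3 - 2*y**2 - 13*y - 10) = -4/(y + 2) - 3/(y + 1) + 5/(y - 5): now ∫(5/(y - 5)) dy + ∫(-3/(y + 1)) dy + ∫(-4/(y + 2)) dy.
Step 2. Evaluate the standard form [assuming y > -1]: now -3*log(y + 1) + ∫(5/(y - 5)) dy + ∫(-4/(y + 2)) dy.
Step 3. Evaluate the standard form [assuming y > -2]: now -3*log(y + 1) - 4*log(y + 2) + ∫(5/(y - 5)) dy.
Step 4. Evaluate the standard form [assuming y > 5]: now 5*log(y - 5) - 3*log(y + 1) - 4*log(y + 2).
Answer: 5*log(y - 5) - 3*log(y + 1) - 4*log(y + 2).


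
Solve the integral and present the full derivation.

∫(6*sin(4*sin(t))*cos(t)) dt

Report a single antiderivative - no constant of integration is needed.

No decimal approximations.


Step 1. Substitute u = sin(t), turning ∫(6*sin(4*sin(t))*cos(t)) dt into ∫(6*sin(4*u)) du: now ∫(6*sin(4*u)) du.
Step 2. Evaluate the standard form: now -3*cos(4*u)/2.
Step 3. Substitute back u = sin(t): now -3*cos(4*sin(t))/2.
Answer: -3*cos(4*sin(t))/2.


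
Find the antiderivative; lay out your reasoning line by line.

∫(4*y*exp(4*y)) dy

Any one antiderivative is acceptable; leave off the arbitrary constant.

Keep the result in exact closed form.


Step 1. Integrate ∫(4*y*exp(4*y)) dy by parts with u = y, dv = (4*exp(4*y)) dy, so v = exp(4*y): now y*exp(4*y) + ∫(-exp(4*y)) dy.
Step 2. Evaluate the standard form: now y*exp(4*y) - exp(4*y)/4.
Answer: y*exp(4*y) - exp(4*y)/4.


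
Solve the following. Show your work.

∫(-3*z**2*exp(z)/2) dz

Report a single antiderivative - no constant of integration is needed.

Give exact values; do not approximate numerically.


Step 1. Integrate ∫(-3*z**2*exp(z)/2) dz by parts with u = z**2, dv = (-3*exp(z)/2) dz, so v = -3*exp(z)/2: now -3*z**2*exp(z)/2 + ∫(3*z*exp(z)) dz.
Step 2. Integrate ∫(3*z*exp(z)) dz by parts with u = z, dv = (3*exp(z)) dz, so v = 3*exp(z): now -3*z**2*exp(z)/2 + 3*z*exp(z) + ∫(-3*exp(z)) dz.
Step 3. Evaluate the standard form: now -3*z**2*exp(z)/2 + 3*z*exp(z) - 3*exp(z).
Answer: -3*z**2*exp(z)/2 + 3*z*exp(z) - 3*exp(z).


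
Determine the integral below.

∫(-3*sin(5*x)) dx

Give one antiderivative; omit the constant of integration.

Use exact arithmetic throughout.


Answer: 3*cos(5*x)/5.


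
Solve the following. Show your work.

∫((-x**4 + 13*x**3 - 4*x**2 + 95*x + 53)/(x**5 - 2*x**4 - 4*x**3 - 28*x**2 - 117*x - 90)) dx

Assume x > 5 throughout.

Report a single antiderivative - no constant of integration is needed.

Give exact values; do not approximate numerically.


Step 1. Decompose ∫((-x**4 + 13*x**3 - 4*x**2 + 95*x + 53)/(x**5 - 2*x**4 - 4*x**3 - 28*x**2 - 117*x - 90)) dx by partial fractions, (-x**4 + 13*x**3 - 4*x**2 + 95*x + 53)/(x**5 - 2*x**4 - 4*x**3 - 28*x**2 - 117*x - 90) = 1/(x**2 + 9) - 3/(x + 2) + 1/(x + 1) + 1/(x - 5): now ∫(1/(x - 5)) dx + ∫(1/(x + 1)) dx + ∫(-3/(x + 2)) dx + ∫(1/(x**2 + 9)) dx.
Step 2. Evaluate the standard form [assuming x > -1]: now log(x + 1) + ∫(1/(x - 5)) dx + ∫(-3/(x + 2)) dx + ∫(1/(x**2 + 9)) dx.
Step 3. Evaluate the standard form [assuming x > -2]: now log(x + 1) - 3*log(x + 2) + ∫(1/(x - 5)) dx + ∫(1/(x**2 + 9)) dx.
Step 4. Evaluate the standard form [assuming x > 5]: now log(x - 5) + log(x + 1) - 3*log(x + 2) + ∫(1/(x**2 + 9)) dx.
Step 5. Evaluate the standard form: now log(x - 5) + log(x + 1) - 3*log(x + 2) + atan(x/3)/3.
Answer: log(x - 5) + log(x + 1) - 3*log(x + 2) + atan(x/3)/3.


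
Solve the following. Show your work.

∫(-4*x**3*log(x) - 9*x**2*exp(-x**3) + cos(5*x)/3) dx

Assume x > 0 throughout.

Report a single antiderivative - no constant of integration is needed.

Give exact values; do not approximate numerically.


Step 1. Rewrite: now ∫(-9*x**2*exp(-x**3)) dx + ∫(-4*x**3*log(x)) dx + ∫(cos(5*x)/3) dx.
Step 2. Integrate ∫(-4*x**3*log(x)) dx by parts with u = log(x), dv = (-4*x**3) dx, so v = -x**4 [assuming x > 0]: now -x**4*log(x) + ∫(x**3) dx + ∫(-9*x**2*exp(-x**3)) dx + ∫(cos(5*x)/3) dx.
Step 3. Evaluate the standard form: now -x**4*log(x) + x**4/4 + ∫(-9*x**2*exp(-x**3)) dx + ∫(cos(5*x)/3) dx.
Step 4. Evaluate the standard form: now -x**4*log(x) + x**4/4 + sin(5*x)/15 + ∫(-9*x**2*exp(-x**3)) dx.
Step 5. Substitute u = x**3, turning ∫(-9*x**2*exp(-x**3)) dx into ∫(-3*exp(-u)) du: now -x**4*log(x) + x**4/4 + sin(5*x)/15 + ∫(-3*exp(-u)) du.
Step 6. Evaluate the standard form: now -x**4*log(x) + x**4/4 + sin(5*x)/15 + 3*exp(-u).
Step 7. Substitute back u = x**3: now -x**4*log(x) + x**4/4 + sin(5*x)/15 + 3*exp(-x**3).
Answer: -x**4*log(x) + x**4/4 + sin(5*x)/15 + 3*exp(-x**3).


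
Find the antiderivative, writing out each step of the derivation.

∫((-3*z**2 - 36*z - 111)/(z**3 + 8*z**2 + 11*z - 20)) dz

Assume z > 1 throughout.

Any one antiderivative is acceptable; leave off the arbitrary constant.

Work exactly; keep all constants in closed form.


Step 1. Decompose ∫((-3*z**2 - 36*z - 111)/(z**3 + 8*z**2 + 11*z - 20)) dz by partial fractions, (-3*z**2 - 36*z - 111)/(z**3 + 8*z**2 + 11*z - 20) = -1/(z + 5) + 3/(z + 4) - 5/(z - 1): now ∫(-5/(z - 1)) dz + ∫(3/(z + 4)) dz + ∫(-1/(z + 5)) dz.
Step 2. Evaluate the standard form [assuming z > -4]: now 3*log(z + 4) + ∫(-5/(z - 1)) dz + ∫(-1/(z + 5)) dz.
Step 3. Evaluate the standard form [assuming z > 1]: now -5*log(z - 1) + 3*log(z + 4) + ∫(-1/(z + 5)) dz.
Step 4. Evaluate the standard form [assuming z > -5]: now -5*log(z - 1) + 3*log(z + 4) - log(z + 5).
Answer: -5*log(z - 1) + 3*log(z + 4) - log(z + 5).


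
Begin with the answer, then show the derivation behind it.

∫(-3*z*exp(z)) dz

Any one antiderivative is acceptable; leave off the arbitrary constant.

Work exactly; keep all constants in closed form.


The answer is -3*z*exp(z) + 3*exp(z).
Step 1. Integrate ∫(-3*z*exp(z)) dz by parts with u = z, dv = (-3*exp(z)) dz, so v = -3*exp(z): now -3*z*exp(z) + ∫(3*exp(z)) dz.
Step 2. Evaluate the standard form: now -3*z*exp(z) + 3*exp(z).
Answer: -3*z*exp(z) + 3*exp(z).


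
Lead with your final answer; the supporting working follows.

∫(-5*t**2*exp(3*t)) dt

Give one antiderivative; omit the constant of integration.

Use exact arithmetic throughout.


The answer is -5*t**2*exp(3*t)/3 + 10*t*exp(3*t)/9 - 10*exp(3*t)/27.
Step 1. Integrate ∫(-5*t**2*exp(3*t)) dt by parts with u = t**2, dv = (-5*exp(3*t)) dt, so v = -5*exp(3*t)/3: now -5*t**2*exp(3*t)/3 + ∫(10*t*exp(3*t)/3) dt.
Step 2. Integrate ∫(10*t*exp(3*t)/3) dt by parts with u = t, dv = (10*exp(3*t)/3) dt, so v = 10*exp(3*t)/9: now -5*t**2*exp(3*t)/3 + 10*t*exp(3*t)/9 + ∫(-10*exp(3*t)/9) dt.
Step 3. Evaluate the standard form: now -5*t**2*exp(3*t)/3 + 10*t*exp(3*t)/9 - 10*exp(3*t)/27.
Answer: -5*t**2*exp(3*t)/3 + 10*t*exp(3*t)/9 - 10*exp(3*t)/27.


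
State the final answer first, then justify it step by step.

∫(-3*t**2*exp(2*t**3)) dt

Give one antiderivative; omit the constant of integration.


The answer is -exp(2*t**3)/2.
Step 1. Substitute u = t**3, turning ∫(-3*t**2*exp(2*t**3)) dt into ∫(-exp(2*u)) du: now ∫(-exp(2*u)) du.
Step 2. Evaluate the standard form: now -exp(2*u)/2.
Step 3. Substitute back u = t**3: now -exp(2*t**3)/2.
Answer: -exp(2*t**3)/2.


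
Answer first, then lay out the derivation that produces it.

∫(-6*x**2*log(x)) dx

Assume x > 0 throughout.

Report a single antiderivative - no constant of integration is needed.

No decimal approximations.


The answer is -2*x**3*log(x) + 2*x**3/3.
Step 1. Integrate ∫(-6*x**2*log(x)) dx by parts with u = log(x), dv = (-6*x**2) dx, so v = -2*x**3 [assuming x > 0]: now -2*x**3*log(x) + ∫(2*x**2) dx.
Step 2. Evaluate the standard form: now -2*x**3*log(x) + 2*x**3/3.
Answer: -2*x**3*log(x) + 2*x**3/3.


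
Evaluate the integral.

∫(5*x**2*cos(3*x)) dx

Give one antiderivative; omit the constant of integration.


Answer: 5*x**2*sin(3*x)/3 + 10*x*cos(3*x)/9 - 10*sin(3*x)/27.


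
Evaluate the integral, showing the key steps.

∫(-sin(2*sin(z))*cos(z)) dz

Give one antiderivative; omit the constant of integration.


Step 1. Substitute u = sin(z), turning ∫(-sin(2*sin(z))*cos(z)) dz into ∫(-sin(2*u)) du: now ∫(-sin(2*u)) du.
Step 2. Evaluate the standard form: now cos(2*u)/2.
Step 3. Substitute back u = sin(z): now cos(2*sin(z))/2.
Answer: cos(2*sin(z))/2.


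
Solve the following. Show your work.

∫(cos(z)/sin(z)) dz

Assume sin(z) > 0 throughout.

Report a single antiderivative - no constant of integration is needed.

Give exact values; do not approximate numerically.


Step 1. Substitute u = sin(z), turning ∫(cos(z)/sin(z)) dz into ∫(1/u) du: now ∫(1/u) du.
Step 2. Evaluate the standard form [assuming u > 0]: now log(u).
Step 3. Substitute back u = sin(z): now log(sin(z)).
Answer: log(sin(z)).


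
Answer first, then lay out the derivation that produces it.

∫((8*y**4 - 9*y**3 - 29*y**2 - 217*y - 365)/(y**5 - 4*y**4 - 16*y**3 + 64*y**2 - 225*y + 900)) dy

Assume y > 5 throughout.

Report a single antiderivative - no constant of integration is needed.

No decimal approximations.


The answer is 5*log(y - 5) + log(y - 4) + 2*log(y + 5) + 4*atan(y/3)/3.
Step 1. Decompose ∫((8*y**4 - 9*y**3 - 29*y**2 - 217*y - 365)/(y**5 - 4*y**4 - 16*y**3 + 64*y**2 - 225*y + 900)) dy by partial fractions, (8*y**4 - 9*y**3 - 29*y**2 - 217*y - 365)/(y**5 - 4*y**4 - 16*y**3 + 64*y**2 - 225*y + 900) = 4/(y**2 + 9) + 2/(y + 5) + 1/(y - 4) + 5/(y - 5): now ∫(5/(y - 5)) dy + ∫(1/(y - 4)) dy + ∫(2/(y + 5)) dy + ∫(4/(y**2 + 9)) dy.
Step 2. Evaluate the standard form [assuming y > 4]: now log(y - 4) + ∫(5/(y - 5)) dy + ∫(2/(y + 5)) dy + ∫(4/(y**2 + 9)) dy.
Step 3. Evaluate the standard form [assuming y > -5]: now log(y - 4) + 2*log(y + 5) + ∫(5/(y - 5)) dy + ∫(4/(y**2 + 9)) dy.
Step 4. Evaluate the standard form [assuming y > 5]: now 5*log(y - 5) + log(y - 4) + 2*log(y + 5) + ∫(4/(y**2 + 9)) dy.
Step 5. Evaluate the standard form: now 5*log(y - 5) + log(y - 4) + 2*log(y + 5) + 4*atan(y/3)/3.
Answer: 5*log(y - 5) + log(y - 4) + 2*log(y + 5) + 4*atan(y/3)/3.


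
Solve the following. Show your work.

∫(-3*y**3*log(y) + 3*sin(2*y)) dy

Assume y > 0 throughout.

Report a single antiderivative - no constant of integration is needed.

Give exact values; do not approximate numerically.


Step 1. Rewrite: now ∫(-3*y**3*log(y)) dy + ∫(3*sin(2*y)) dy.
Step 2. Evaluate the standard form: now -3*cos(2*y)/2 + ∫(-3*y**3*log(y)) dy.
Step 3. Integrate ∫(-3*y**3*log(y)) dy by parts with u = log(y), dv = (-3*y**3) dy, so v = -3*y**4/4 [assuming y > 0]: now -3*y**4*log(y)/4 - 3*cos(2*y)/2 + ∫(3*y**3/4) dy.
Step 4. Evaluate the standard form: now -3*y**4*log(y)/4 + 3*y**4/16 - 3*cos(2*y)/2.
Answer: -3*y**4*log(y)/4 + 3*y**4/16 - 3*cos(2*y)/2.


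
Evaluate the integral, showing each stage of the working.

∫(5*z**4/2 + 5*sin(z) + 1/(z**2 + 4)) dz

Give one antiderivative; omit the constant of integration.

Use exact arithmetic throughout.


Step 1. Rewrite: now ∫(5*z**4/2) dz + ∫(1/(z**2 + 4)) dz + ∫(5*sin(z)) dz.
Step 2. Evaluate the standard form: now atan(z/2)/2 + ∫(5*z**4/2) dz + ∫(5*sin(z)) dz.
Step 3. Evaluate the standard form: now -5*cos(z) + atan(z/2)/2 + ∫(5*z**4/2) dz.
Step 4. Evaluate the standard form: now z**5/2 - 5*cos(z) + atan(z/2)/2.
Answer: z**5/2 - 5*cos(z) + atan(z/2)/2.


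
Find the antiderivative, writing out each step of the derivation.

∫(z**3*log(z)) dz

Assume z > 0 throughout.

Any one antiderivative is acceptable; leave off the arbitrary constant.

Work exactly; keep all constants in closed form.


Step 1. Integrate ∫(z**3*log(z)) dz by parts with u = log(z), dv = (z**3) dz, so v = z**4/4 [assuming z > 0]: now z**4*log(z)/4 + ∫(-z**3/4) dz.
Step 2. Evaluate the standard form: now z**4*log(z)/4 - z**4/16.
Answer: z**4*log(z)/4 - z**4/16.


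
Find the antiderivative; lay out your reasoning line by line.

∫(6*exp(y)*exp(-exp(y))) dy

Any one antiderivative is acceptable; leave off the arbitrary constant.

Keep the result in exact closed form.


Step 1. Substitute u = exp(y), turning ∫(6*exp(y)*exp(-exp(y))) dy into ∫(6*exp(-u)) du: now ∫(6*exp(-u)) du.
Step 2. Evaluate the standard form: now -6*exp(-u).
Step 3. Substitute back u = exp(y): now -6*exp(-exp(y)).
Answer: -6*exp(-exp(y)).


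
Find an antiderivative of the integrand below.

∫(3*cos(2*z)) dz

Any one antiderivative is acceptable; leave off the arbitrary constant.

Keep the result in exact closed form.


Answer: 3*sin(2*z)/2.


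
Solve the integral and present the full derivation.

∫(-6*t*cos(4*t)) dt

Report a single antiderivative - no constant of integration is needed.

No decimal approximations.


Step 1. Integrate ∫(-6*t*cos(4*t)) dt by parts with u = t, dv = (-6*cos(4*t)) dt, so v = -3*sin(4*t)/2: now -3*t*sin(4*t)/2 + ∫(3*sin(4*t)/2) dt.
Step 2. Evaluate the standard form: now -3*t*sin(4*t)/2 - 3*cos(4*t)/8.
Answer: -3*t*sin(4*t)/2 - 3*cos(4*t)/8.


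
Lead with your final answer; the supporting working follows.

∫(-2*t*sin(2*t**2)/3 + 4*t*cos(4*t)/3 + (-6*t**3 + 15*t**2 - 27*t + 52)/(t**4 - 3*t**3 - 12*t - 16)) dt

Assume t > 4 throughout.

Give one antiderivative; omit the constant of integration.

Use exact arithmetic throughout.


The answer is t*sin(4*t)/3 - 2*log(t - 4) - 4*log(t + 1) + cos(4*t)/12 + cos(2*t**2)/6 + atan(t/2)/2.
Step 1. Rewrite: now ∫(-2*t*sin(2*t**2)/3) dt + ∫(4*t*cos(4*t)/3) dt + ∫((-6*t**3 + 15*t**2 - 27*t + 52)/(t**4 - 3*t**3 - 12*t - 16)) dt.
Step 2. Integrate ∫(4*t*cos(4*t)/3) dt by parts with u = t, dv = (4*cos(4*t)/3) dt, so v = sin(4*t)/3: now t*sin(4*t)/3 + ∫(-2*t*sin(2*t**2)/3) dt + ∫((-6*t**3 + 15*t**2 - 27*t + 52)/(t**4 - 3*t**3 - 12*t - 16)) dt + ∫(-sin(4*t)/3) dt.
Step 3. Evaluate the standard form: now t*sin(4*t)/3 + cos(4*t)/12 + ∫(-2*t*sin(2*t**2)/3) dt + ∫((-6*t**3 + 15*t**2 - 27*t + 52)/(t**4 - 3*t**3 - 12*t - 16)) dt.
Step 4. Decompose ∫((-6*t**3 + 15*t**2 - 27*t + 52)/(t**4 - 3*t**3 - 12*t - 16)) dt by partial fractions, (-6*t**3 + 15*t**2 - 27*t + 52)/(t**4 - 3*t**3 - 12*t - 16) = 1/(t**2 + 4) - 4/(t + 1) - 2/(t - 4): now t*sin(4*t)/3 + cos(4*t)/12 + ∫(-2*t*sin(2*t**2)/3) dt + ∫(-2/(t - 4)) dt + ∫(-4/(t + 1)) dt + ∫(1/(t**2 + 4)) dt.
Step 5. Evaluate the standard form [assuming t > 4]: now t*sin(4*t)/3 - 2*log(t - 4) + cos(4*t)/12 + ∫(-2*t*sin(2*t**2)/3) dt + ∫(-4/(t + 1)) dt + ∫(1/(t**2 + 4)) dt.
Step 6. Evaluate the standard form [assuming t > -1]: now t*sin(4*t)/3 - 2*log(t - 4) - 4*log(t + 1) + cos(4*t)/12 + ∫(-2*t*sin(2*t**2)/3) dt + ∫(1/(t**2 + 4)) dt.
Step 7. Evaluate the standard form: now t*sin(4*t)/3 - 2*log(t - 4) - 4*log(t + 1) + cos(4*t)/12 + atan(t/2)/2 + ∫(-2*t*sin(2*t**2)/3) dt.
Step 8. Substitute u = t**2, turning ∫(-2*t*sin(2*t**2)/3) dt into ∫(-sin(2*u)/3) du: now t*sin(4*t)/3 - 2*log(t - 4) - 4*log(t + 1) + cos(4*t)/12 + atan(t/2)/2 + ∫(-sin(2*u)/3) du.
Step 9. Evaluate the standard form: now t*sin(4*t)/3 - 2*log(t - 4) - 4*log(t + 1) + cos(4*t)/12 + cos(2*u)/6 + atan(t/2)/2.
Step 10. Substitute back u = t**2: now t*sin(4*t)/3 - 2*log(t - 4) - 4*log(t + 1) + cos(4*t)/12 + cos(2*t**2)/6 + atan(t/2)/2.
Answer: t*sin(4*t)/3 - 2*log(t - 4) - 4*log(t + 1) + cos(4*t)/12 + cos(2*t**2)/6 + atan(t/2)/2.


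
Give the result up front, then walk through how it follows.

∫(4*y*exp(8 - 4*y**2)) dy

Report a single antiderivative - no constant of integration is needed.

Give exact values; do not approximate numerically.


The answer is -exp(8 - 4*y**2)/2.
Step 1. Substitute u = y**2 - 2, turning ∫(4*y*exp(8 - 4*y**2)) dy into ∫(2*exp(-4*u)) du: now ∫(2*exp(-4*u)) du.
Step 2. Evaluate the standard form: now -exp(-4*u)/2.
Step 3. Substitute back u = y**2 - 2: now -exp(8 - 4*y**2)/2.
Answer: -exp(8 - 4*y**2)/2.


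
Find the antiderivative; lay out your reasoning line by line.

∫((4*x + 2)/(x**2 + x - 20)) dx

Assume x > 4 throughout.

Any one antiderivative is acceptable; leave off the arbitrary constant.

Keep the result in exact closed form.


Step 1. Decompose ∫((4*x + 2)/(x**2 + x - 20)) dx by partial fractions, (4*x + 2)/(x**2 + x - 20) = 2/(x + 5) + 2/(x - 4): now ∫(2/(x - 4)) dx + ∫(2/(x + 5)) dx.
Step 2. Evaluate the standard form [assuming x > 4]: now 2*log(x - 4) + ∫(2/(x + 5)) dx.
Step 3. Evaluate the standard form [assuming x > -5]: now 2*log(x - 4) + 2*log(x + 5).
Answer: 2*log(x - 4) + 2*log(x + 5).


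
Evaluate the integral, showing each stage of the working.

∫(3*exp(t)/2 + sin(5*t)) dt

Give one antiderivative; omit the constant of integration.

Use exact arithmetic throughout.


Step 1. Rewrite: now ∫(3*exp(t)/2) dt + ∫(sin(5*t)) dt.
Step 2. Evaluate the standard form: now 3*exp(t)/2 + ∫(sin(5*t)) dt.
Step 3. Evaluate the standard form: now 3*exp(t)/2 - cos(5*t)/5.
Answer: 3*exp(t)/2 - cos(5*t)/5.


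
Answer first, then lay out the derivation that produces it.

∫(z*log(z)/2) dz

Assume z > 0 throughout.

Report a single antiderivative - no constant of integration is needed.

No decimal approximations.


The answer is z**2*log(z)/4 - z**2/8.
Step 1. Integrate ∫(z*log(z)/2) dz by parts with u = log(z), dv = (z/2) dz, so v = z**2/4 [assuming z > 0]: now z**2*log(z)/4 + ∫(-z/4) dz.
Step 2. Evaluate the standard form: now z**2*log(z)/4 - z**2/8.
Answer: z**2*log(z)/4 - z**2/8.


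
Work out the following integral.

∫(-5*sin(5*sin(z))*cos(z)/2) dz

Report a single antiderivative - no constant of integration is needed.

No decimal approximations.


Answer: cos(5*sin(z))/2.


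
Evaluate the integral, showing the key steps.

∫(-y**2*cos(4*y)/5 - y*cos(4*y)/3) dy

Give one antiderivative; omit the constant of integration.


Step 1. Rewrite: now ∫(-y*cos(4*y)/3) dy + ∫(-y**2*cos(4*y)/5) dy.
Step 2. Integrate ∫(-y*cos(4*y)/3) dy by parts with u = y, dv = (-cos(4*y)/3) dy, so v = -sin(4*y)/12: now -y*sin(4*y)/12 + ∫(-y**2*cos(4*y)/5) dy + ∫(sin(4*y)/12) dy.
Step 3. Evaluate the standard form: now -y*sin(4*y)/12 - cos(4*y)/48 + ∫(-y**2*cos(4*y)/5) dy.
Step 4. Integrate ∫(-y**2*cos(4*y)/5) dy by parts with u = y**2, dv = (-cos(4*y)/5) dy, so v = -sin(4*y)/20: now -y**2*sin(4*y)/20 - y*sin(4*y)/12 - cos(4*y)/48 + ∫(y*sin(4*y)/10) dy.
Step 5. Integrate ∫(y*sin(4*y)/10) dy by parts with u = y, dv = (sin(4*y)/10) dy, so v = -cos(4*y)/40: now -y**2*sin(4*y)/20 - y*sin(4*y)/12 - y*cos(4*y)/40 - cos(4*y)/48 + ∫(cos(4*y)/40) dy.
Step 6. Evaluate the standard form: now -y**2*sin(4*y)/20 - y*sin(4*y)/12 - y*cos(4*y)/40 + sin(4*y)/160 - cos(4*y)/48.
Answer: -y**2*sin(4*y)/20 - y*sin(4*y)/12 - y*cos(4*y)/40 + sin(4*y)/160 - cos(4*y)/48.


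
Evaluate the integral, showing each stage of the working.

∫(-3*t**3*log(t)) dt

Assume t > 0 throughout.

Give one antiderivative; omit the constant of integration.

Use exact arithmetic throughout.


Step 1. Integrate ∫(-3*t**3*log(t)) dt by parts with u = log(t), dv = (-3*t**3) dt, so v = -3*t**4/4 [assuming t > 0]: now -3*t**4*log(t)/4 + ∫(3*t**3/4) dt.
Step 2. Evaluate the standard form: now -3*t**4*log(t)/4 + 3*t**4/16.
Answer: -3*t**4*log(t)/4 + 3*t**4/16.


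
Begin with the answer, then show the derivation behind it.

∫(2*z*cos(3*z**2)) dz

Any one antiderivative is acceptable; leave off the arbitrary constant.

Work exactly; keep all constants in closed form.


The answer is sin(3*z**2)/3.
Step 1. Substitute u = z**2, turning ∫(2*z*cos(3*z**2)) dz into ∫(cos(3*u)) du: now ∫(cos(3*u)) du.
Step 2. Evaluate the standard form: now sin(3*u)/3.
Step 3. Substitute back u = z**2: now sin(3*z**2)/3.
Answer: sin(3*z**2)/3.


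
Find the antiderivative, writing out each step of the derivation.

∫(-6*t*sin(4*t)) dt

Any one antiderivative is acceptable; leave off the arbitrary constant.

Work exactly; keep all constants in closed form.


Step 1. Integrate ∫(-6*t*sin(4*t)) dt by parts with u = t, dv = (-6*sin(4*t)) dt, so v = 3*cos(4*t)/2: now 3*t*cos(4*t)/2 + ∫(-3*cos(4*t)/2) dt.
Step 2. Evaluate the standard form: now 3*t*cos(4*t)/2 - 3*sin(4*t)/8.
Answer: 3*t*cos(4*t)/2 - 3*sin(4*t)/8.


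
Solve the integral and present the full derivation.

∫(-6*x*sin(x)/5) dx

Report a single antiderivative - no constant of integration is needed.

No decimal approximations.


Step 1. Integrate ∫(-6*x*sin(x)/5) dx by parts with u = x, dv = (-6*sin(x)/5) dx, so v = 6*cos(x)/5: now 6*x*cos(x)/5 + ∫(-6*cos(x)/5) dx.
Step 2. Evaluate the standard form: now 6*x*cos(x)/5 - 6*sin(x)/5.
Answer: 6*x*cos(x)/5 - 6*sin(x)/5.


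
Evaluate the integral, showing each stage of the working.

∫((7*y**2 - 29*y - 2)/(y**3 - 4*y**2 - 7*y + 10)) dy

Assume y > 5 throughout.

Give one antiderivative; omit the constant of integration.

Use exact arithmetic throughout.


Step 1. Decompose ∫((7*y**2 - 29*y - 2)/(y**3 - 4*y**2 - 7*y + 10)) dy by partial fractions, (7*y**2 - 29*y - 2)/(y**3 - 4*y**2 - 7*y + 10) = 4/(y + 2) + 2/(y - 1) + 1/(y - 5): now ∫(1/(y - 5)) dy + ∫(2/(y - 1)) dy + ∫(4/(y + 2)) dy.
Step 2. Evaluate the standard form [assuming y > 1]: now 2*log(y - 1) + ∫(1/(y - 5)) dy + ∫(4/(y + 2)) dy.
Step 3. Evaluate the standard form [assuming y > -2]: now 2*log(y - 1) + 4*log(y + 2) + ∫(1/(y - 5)) dy.
Step 4. Evaluate the standard form [assuming y > 5]: now log(y - 5) + 2*log(y - 1) + 4*log(y + 2).
Answer: log(y - 5) + 2*log(y - 1) + 4*log(y + 2).


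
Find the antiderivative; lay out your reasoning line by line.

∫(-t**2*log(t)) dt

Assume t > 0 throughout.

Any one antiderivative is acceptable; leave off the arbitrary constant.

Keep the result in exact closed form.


Step 1. Integrate ∫(-t**2*log(t)) dt by parts with u = log(t), dv = (-t**2) dt, so v = -t**3/3 [assuming t > 0]: now -t**3*log(t)/3 + ∫(t**2/3) dt.
Step 2. Evaluate the standard form: now -t**3*log(t)/3 + t**3/9.
Answer: -t**3*log(t)/3 + t**3/9.


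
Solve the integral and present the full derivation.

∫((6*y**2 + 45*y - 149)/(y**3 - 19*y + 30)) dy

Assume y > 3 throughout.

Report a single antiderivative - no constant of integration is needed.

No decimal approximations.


Step 1. Decompose ∫((6*y**2 + 45*y - 149)/(y**3 - 19*y + 30)) dy by partial fractions, (6*y**2 + 45*y - 149)/(y**3 - 19*y + 30) = -4/(y + 5) + 5/(y - 2) + 5/(y - 3): now ∫(5/(y - 3)) dy + ∫(5/(y - 2)) dy + ∫(-4/(y + 5)) dy.
Step 2. Evaluate the standard form [assuming y > 2]: now 5*log(y - 2) + ∫(5/(y - 3)) dy + ∫(-4/(y + 5)) dy.
Step 3. Evaluate the standard form [assuming y > -5]: now 5*log(y - 2) - 4*log(y + 5) + ∫(5/(y - 3)) dy.
Step 4. Evaluate the standard form [assuming y > 3]: now 5*log(y - 3) + 5*log(y - 2) - 4*log(y + 5).
Answer: 5*log(y - 3) + 5*log(y - 2) - 4*log(y + 5).


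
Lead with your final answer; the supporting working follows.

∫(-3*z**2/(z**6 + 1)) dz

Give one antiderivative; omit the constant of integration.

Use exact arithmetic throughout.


The answer is -atan(z**3).
Step 1. Substitute u = z**3, turning ∫(-3*z**2/(z**6 + 1)) dz into ∫(-1/(u**2 + 1)) du: now ∫(-1/(u**2 + 1)) du.
Step 2. Evaluate the standard form: now -atan(u).
Step 3. Substitute back u = z**3: now -atan(z**3).
Answer: -atan(z**3).


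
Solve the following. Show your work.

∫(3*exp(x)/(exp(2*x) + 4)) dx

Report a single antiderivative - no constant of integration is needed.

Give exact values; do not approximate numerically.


Step 1. Substitute u = exp(x), turning ∫(3*exp(x)/(exp(2*x) + 4)) dx into ∫(3/(u**2 + 4)) du: now ∫(3/(u**2 + 4)) du.
Step 2. Evaluate the standard form: now 3*atan(u/2)/2.
Step 3. Substitute back u = exp(x): now 3*atan(exp(x)/2)/2.
Answer: 3*atan(exp(x)/2)/2.


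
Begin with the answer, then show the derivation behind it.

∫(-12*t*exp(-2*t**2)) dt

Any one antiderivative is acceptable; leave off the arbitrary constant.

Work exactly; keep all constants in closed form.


The answer is 3*exp(-2*t**2).
Step 1. Substitute u = t**2, turning ∫(-12*t*exp(-2*t**2)) dt into ∫(-6*exp(-2*u)) du: now ∫(-6*exp(-2*u)) du.
Step 2. Evaluate the standard form: now 3*exp(-2*u).
Step 3. Substitute back u = t**2: now 3*exp(-2*t**2).
Answer: 3*exp(-2*t**2).


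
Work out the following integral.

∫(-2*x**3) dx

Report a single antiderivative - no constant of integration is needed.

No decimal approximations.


Answer: -x**4/2.


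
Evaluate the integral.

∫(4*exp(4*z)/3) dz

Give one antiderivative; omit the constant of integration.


Answer: exp(4*z)/3.


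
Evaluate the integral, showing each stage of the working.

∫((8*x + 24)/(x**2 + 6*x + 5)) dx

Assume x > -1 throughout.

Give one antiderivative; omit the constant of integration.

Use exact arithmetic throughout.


Step 1. Decompose ∫((8*x + 24)/(x**2 + 6*x + 5)) dx by partial fractions, (8*x + 24)/(x**2 + 6*x + 5) = 4/(x + 5) + 4/(x + 1): now ∫(4/(x + 1)) dx + ∫(4/(x + 5)) dx.
Step 2. Evaluate the standard form [assuming x > -1]: now 4*log(x + 1) + ∫(4/(x + 5)) dx.
Step 3. Evaluate the standard form [assuming x > -5]: now 4*log(x + 1) + 4*log(x + 5).
Answer: 4*log(x + 1) + 4*log(x + 5).


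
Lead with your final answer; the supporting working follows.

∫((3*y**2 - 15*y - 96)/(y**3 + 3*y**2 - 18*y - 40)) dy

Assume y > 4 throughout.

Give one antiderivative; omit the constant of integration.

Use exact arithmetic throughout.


The answer is -2*log(y - 4) + 3*log(y + 2) + 2*log(y + 5).
Step 1. Decompose ∫((3*y**2 - 15*y - 96)/(y**3 + 3*y**2 - 18*y - 40)) dy by partial fractions, (3*y**2 - 15*y - 96)/(y**3 + 3*y**2 - 18*y - 40) = 2/(y + 5) + 3/(y + 2) - 2/(y - 4): now ∫(-2/(y - 4)) dy + ∫(3/(y + 2)) dy + ∫(2/(y + 5)) dy.
Step 2. Evaluate the standard form [assuming y > -2]: now 3*log(y + 2) + ∫(-2/(y - 4)) dy + ∫(2/(y + 5)) dy.
Step 3. Evaluate the standard form [assuming y > -5]: now 3*log(y + 2) + 2*log(y + 5) + ∫(-2/(y - 4)) dy.
Step 4. Evaluate the standard form [assuming y > 4]: now -2*log(y - 4) + 3*log(y + 2) + 2*log(y + 5).
Answer: -2*log(y - 4) + 3*log(y + 2) + 2*log(y + 5).


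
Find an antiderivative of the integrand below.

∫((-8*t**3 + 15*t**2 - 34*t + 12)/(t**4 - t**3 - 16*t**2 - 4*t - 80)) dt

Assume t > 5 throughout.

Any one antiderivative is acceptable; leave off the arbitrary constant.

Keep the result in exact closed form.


Answer: -3*log(t - 5) - 5*log(t + 4) + atan(t/2).


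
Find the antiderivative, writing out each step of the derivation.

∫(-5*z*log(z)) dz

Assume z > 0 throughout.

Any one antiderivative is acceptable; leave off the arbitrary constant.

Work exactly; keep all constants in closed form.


Step 1. Integrate ∫(-5*z*log(z)) dz by parts with u = log(z), dv = (-5*z) dz, so v = -5*z**2/2 [assuming z > 0]: now -5*z**2*log(z)/2 + ∫(5*z/2) dz.
Step 2. Evaluate the standard form: now -5*z**2*log(z)/2 + 5*z**2/4.
Answer: -5*z**2*log(z)/2 + 5*z**2/4.


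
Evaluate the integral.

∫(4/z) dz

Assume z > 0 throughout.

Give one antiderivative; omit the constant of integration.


Answer: 4*log(z).


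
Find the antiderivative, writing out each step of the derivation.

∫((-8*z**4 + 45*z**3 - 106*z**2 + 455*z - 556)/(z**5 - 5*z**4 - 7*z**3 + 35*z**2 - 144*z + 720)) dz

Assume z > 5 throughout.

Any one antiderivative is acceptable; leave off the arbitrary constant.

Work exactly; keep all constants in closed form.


Step 1. Decompose ∫((-8*z**4 + 45*z**3 - 106*z**2 + 455*z - 556)/(z**5 - 5*z**4 - 7*z**3 + 35*z**2 - 144*z + 720)) dz by partial fractions, (-8*z**4 + 45*z**3 - 106*z**2 + 455*z - 556)/(z**5 - 5*z**4 - 7*z**3 + 35*z**2 - 144*z + 720) = -2/(z**2 + 9) - 5/(z + 4) - 2/(z - 4) - 1/(z - 5): now ∫(-1/(z - 5)) dz + ∫(-2/(z - 4)) dz + ∫(-5/(z + 4)) dz + ∫(-2/(z**2 + 9)) dz.
Step 2. Evaluate the standard form [assuming z > -4]: now -5*log(z + 4) + ∫(-1/(z - 5)) dz + ∫(-2/(z - 4)) dz + ∫(-2/(z**2 + 9)) dz.
Step 3. Evaluate the standard form [assuming z > 5]: now -log(z - 5) - 5*log(z + 4) + ∫(-2/(z - 4)) dz + ∫(-2/(z**2 + 9)) dz.
Step 4. Evaluate the standard form [assuming z > 4]: now -log(z - 5) - 2*log(z - 4) - 5*log(z + 4) + ∫(-2/(z**2 + 9)) dz.
Step 5. Evaluate the standard form: now -log(z - 5) - 2*log(z - 4) - 5*log(z + 4) - 2*atan(z/3)/3.
Answer: -log(z - 5) - 2*log(z - 4) - 5*log(z + 4) - 2*atan(z/3)/3.


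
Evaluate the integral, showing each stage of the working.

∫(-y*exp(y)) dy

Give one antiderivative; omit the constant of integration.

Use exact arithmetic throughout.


Step 1. Integrate ∫(-y*exp(y)) dy by parts with u = y, dv = (-exp(y)) dy, so v = -exp(y): now -y*exp(y) + ∫(exp(y)) dy.
Step 2. Evaluate the standard form: now -y*exp(y) + exp(y).
Answer: -y*exp(y) + exp(y).


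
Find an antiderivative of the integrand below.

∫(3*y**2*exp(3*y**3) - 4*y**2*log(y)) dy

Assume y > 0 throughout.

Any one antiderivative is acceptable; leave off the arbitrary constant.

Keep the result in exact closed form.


Answer: -4*y**3*log(y)/3 + 4*y**3/9 + exp(3*y**3)/3.


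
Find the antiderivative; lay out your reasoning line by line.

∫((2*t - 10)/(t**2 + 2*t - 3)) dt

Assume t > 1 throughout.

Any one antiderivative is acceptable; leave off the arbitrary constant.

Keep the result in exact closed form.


Step 1. Decompose ∫((2*t - 10)/(t**2 + 2*t - 3)) dt by partial fractions, (2*t - 10)/(t**2 + 2*t - 3) = 4/(t + 3) - 2/(t - 1): now ∫(-2/(t - 1)) dt + ∫(4/(t + 3)) dt.
Step 2. Evaluate the standard form [assuming t > -3]: now 4*log(t + 3) + ∫(-2/(t - 1)) dt.
Step 3. Evaluate the standard form [assuming t > 1]: now -2*log(t - 1) + 4*log(t + 3).
Answer: -2*log(t - 1) + 4*log(t + 3).


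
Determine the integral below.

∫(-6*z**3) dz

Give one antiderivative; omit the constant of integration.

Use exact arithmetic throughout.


Answer: -3*z**4/2.


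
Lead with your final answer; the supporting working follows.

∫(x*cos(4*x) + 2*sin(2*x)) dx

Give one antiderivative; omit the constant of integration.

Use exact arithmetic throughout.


The answer is x*sin(4*x)/4 - cos(2*x) + cos(4*x)/16.
Step 1. Rewrite: now ∫(x*cos(4*x)) dx + ∫(2*sin(2*x)) dx.
Step 2. Integrate ∫(x*cos(4*x)) dx by parts with u = x, dv = (cos(4*x)) dx, so v = sin(4*x)/4: now x*sin(4*x)/4 + ∫(2*sin(2*x)) dx + ∫(-sin(4*x)/4) dx.
Step 3. Evaluate the standard form: now x*sin(4*x)/4 + cos(4*x)/16 + ∫(2*sin(2*x)) dx.
Step 4. Evaluate the standard form: now x*sin(4*x)/4 - cos(2*x) + cos(4*x)/16.
Answer: x*sin(4*x)/4 - cos(2*x) + cos(4*x)/16.


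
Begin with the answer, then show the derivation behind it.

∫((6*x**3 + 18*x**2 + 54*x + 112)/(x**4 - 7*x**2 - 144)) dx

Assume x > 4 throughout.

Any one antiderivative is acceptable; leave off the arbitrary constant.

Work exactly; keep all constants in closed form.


The answer is 5*log(x - 4) + log(x + 4) + 2*atan(x/3)/3.
Step 1. Decompose ∫((6*x**3 + 18*x**2 + 54*x + 112)/(x**4 - 7*x**2 - 144)) dx by partial fractions, (6*x**3 + 18*x**2 + 54*x + 112)/(x**4 - 7*x**2 - 144) = 2/(x**2 + 9) + 1/(x + 4) + 5/(x - 4): now ∫(5/(x - 4)) dx + ∫(1/(x + 4)) dx + ∫(2/(x**2 + 9)) dx.
Step 2. Evaluate the standard form [assuming x > 4]: now 5*log(x - 4) + ∫(1/(x + 4)) dx + ∫(2/(x**2 + 9)) dx.
Step 3. Evaluate the standard form [assuming x > -4]: now 5*log(x - 4) + log(x + 4) + ∫(2/(x**2 + 9)) dx.
Step 4. Evaluate the standard form: now 5*log(x - 4) + log(x + 4) + 2*atan(x/3)/3.
Answer: 5*log(x - 4) + log(x + 4) + 2*atan(x/3)/3.


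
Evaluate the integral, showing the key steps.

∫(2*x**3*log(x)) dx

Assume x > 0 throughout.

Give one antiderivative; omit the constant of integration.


Step 1. Integrate ∫(2*x**3*log(x)) dx by parts with u = log(x), dv = (2*x**3) dx, so v = x**4/2 [assuming x > 0]: now x**4*log(x)/2 + ∫(-x**3/2) dx.
Step 2. Evaluate the standard form: now x**4*log(x)/2 - x**4/8.
Answer: x**4*log(x)/2 - x**4/8.


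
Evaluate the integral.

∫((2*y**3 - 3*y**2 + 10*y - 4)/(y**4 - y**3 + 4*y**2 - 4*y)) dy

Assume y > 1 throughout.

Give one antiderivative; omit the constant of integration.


Answer: log(y) + log(y - 1) - atan(y/2).


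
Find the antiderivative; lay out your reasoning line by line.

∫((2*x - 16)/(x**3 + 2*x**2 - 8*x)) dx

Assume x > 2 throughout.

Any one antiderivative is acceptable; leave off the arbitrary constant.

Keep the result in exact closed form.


Step 1. Decompose ∫((2*x - 16)/(x**3 + 2*x**2 - 8*x)) dx by partial fractions, (2*x - 16)/(x**3 + 2*x**2 - 8*x) = -1/(x + 4) - 1/(x - 2) + 2/x: now ∫(2/x) dx + ∫(-1/(x - 2)) dx + ∫(-1/(x + 4)) dx.
Step 2. Evaluate the standard form [assuming x > 2]: now -log(x - 2) + ∫(2/x) dx + ∫(-1/(x + 4)) dx.
Step 3. Evaluate the standard form [assuming x > 0]: now 2*log(x) - log(x - 2) + ∫(-1/(x + 4)) dx.
Step 4. Evaluate the standard form [assuming x > -4]: now 2*log(x) - log(x - 2) - log(x + 4).
Answer: 2*log(x) - log(x - 2) - log(x + 4).


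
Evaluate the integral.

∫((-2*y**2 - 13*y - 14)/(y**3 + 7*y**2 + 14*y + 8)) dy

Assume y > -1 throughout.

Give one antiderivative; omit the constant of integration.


Answer: -log(y + 1) - 2*log(y + 2) + log(y + 4).


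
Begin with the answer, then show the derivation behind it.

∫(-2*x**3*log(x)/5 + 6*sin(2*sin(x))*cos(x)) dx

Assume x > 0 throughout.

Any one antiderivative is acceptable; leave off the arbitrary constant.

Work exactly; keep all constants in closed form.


The answer is -x**4*log(x)/10 + x**4/40 - 3*cos(2*sin(x)).
Step 1. Rewrite: now ∫(-2*x**3*log(x)/5) dx + ∫(6*sin(2*sin(x))*cos(x)) dx.
Step 2. Integrate ∫(-2*x**3*log(x)/5) dx by parts with u = log(x), dv = (-2*x**3/5) dx, so v = -x**4/10 [assuming x > 0]: now -x**4*log(x)/10 + ∫(x**3/10) dx + ∫(6*sin(2*sin(x))*cos(x)) dx.
Step 3. Evaluate the standard form: now -x**4*log(x)/10 + x**4/40 + ∫(6*sin(2*sin(x))*cos(x)) dx.
Step 4. Substitute u = sin(x), turning ∫(6*sin(2*sin(x))*cos(x)) dx into ∫(6*sin(2*u)) du: now -x**4*log(x)/10 + x**4/40 + ∫(6*sin(2*u)) du.
Step 5. Evaluate the standard form: now -x**4*log(x)/10 + x**4/40 - 3*cos(2*u).
Step 6. Substitute back u = sin(x): now -x**4*log(x)/10 + x**4/40 - 3*cos(2*sin(x)).
Answer: -x**4*log(x)/10 + x**4/40 - 3*cos(2*sin(x)).


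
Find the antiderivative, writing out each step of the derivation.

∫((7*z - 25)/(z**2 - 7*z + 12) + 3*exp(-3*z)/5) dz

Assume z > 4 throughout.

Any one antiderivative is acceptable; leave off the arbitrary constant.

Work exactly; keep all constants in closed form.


Step 1. Rewrite: now ∫((7*z - 25)/(z**2 - 7*z + 12)) dz + ∫(3*exp(-3*z)/5) dz.
Step 2. Evaluate the standard form: now ∫((7*z - 25)/(z**2 - 7*z + 12)) dz - exp(-3*z)/5.
Step 3. Decompose ∫((7*z - 25)/(z**2 - 7*z + 12)) dz by partial fractions, (7*z - 25)/(z**2 - 7*z + 12) = 4/(z - 3) + 3/(z - 4): now ∫(3/(z - 4)) dz + ∫(4/(z - 3)) dz - exp(-3*z)/5.
Step 4. Evaluate the standard form [assuming z > 3]: now 4*log(z - 3) + ∫(3/(z - 4)) dz - exp(-3*z)/5.
Step 5. Evaluate the standard form [assuming z > 4]: now 3*log(z - 4) + 4*log(z - 3) - exp(-3*z)/5.
Answer: 3*log(z - 4) + 4*log(z - 3) - exp(-3*z)/5.


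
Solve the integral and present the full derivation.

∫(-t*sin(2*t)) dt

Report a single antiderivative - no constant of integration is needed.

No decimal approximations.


Step 1. Integrate ∫(-t*sin(2*t)) dt by parts with u = t, dv = (-sin(2*t)) dt, so v = cos(2*t)/2: now t*cos(2*t)/2 + ∫(-cos(2*t)/2) dt.
Step 2. Evaluate the standard form: now t*cos(2*t)/2 - sin(2*t)/4.
Answer: t*cos(2*t)/2 - sin(2*t)/4.


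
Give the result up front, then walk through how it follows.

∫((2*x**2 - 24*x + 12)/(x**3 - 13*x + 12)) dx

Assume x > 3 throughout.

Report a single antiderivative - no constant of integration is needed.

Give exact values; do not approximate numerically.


The answer is -3*log(x - 3) + log(x - 1) + 4*log(x + 4).
Step 1. Decompose ∫((2*x**2 - 24*x + 12)/(x**3 - 13*x + 12)) dx by partial fractions, (2*x**2 - 24*x + 12)/(x**3 - 13*x + 12) = 4/(x + 4) + 1/(x - 1) - 3/(x - 3): now ∫(-3/(x - 3)) dx + ∫(1/(x - 1)) dx + ∫(4/(x + 4)) dx.
Step 2. Evaluate the standard form [assuming x > 3]: now -3*log(x - 3) + ∫(1/(x - 1)) dx + ∫(4/(x + 4)) dx.
Step 3. Evaluate the standard form [assuming x > 1]: now -3*log(x - 3) + log(x - 1) + ∫(4/(x + 4)) dx.
Step 4. Evaluate the standard form [assuming x > -4]: now -3*log(x - 3) + log(x - 1) + 4*log(x + 4).
Answer: -3*log(x - 3) + log(x - 1) + 4*log(x + 4).


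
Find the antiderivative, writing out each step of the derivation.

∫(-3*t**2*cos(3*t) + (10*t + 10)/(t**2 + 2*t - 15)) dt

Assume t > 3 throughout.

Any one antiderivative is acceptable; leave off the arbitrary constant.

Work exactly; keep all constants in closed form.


Step 1. Rewrite: now ∫(-3*t**2*cos(3*t)) dt + ∫((10*t + 10)/(t**2 + 2*t - 15)) dt.
Step 2. Integrate ∫(-3*t**2*cos(3*t)) dt by parts with u = t**2, dv = (-3*cos(3*t)) dt, so v = -sin(3*t): now -t**2*sin(3*t) + ∫(2*t*sin(3*t)) dt + ∫((10*t + 10)/(t**2 + 2*t - 15)) dt.
Step 3. Integrate ∫(2*t*sin(3*t)) dt by parts with u = t, dv = (2*sin(3*t)) dt, so v = -2*cos(3*t)/3: now -t**2*sin(3*t) - 2*t*cos(3*t)/3 + ∫((10*t + 10)/(t**2 + 2*t - 15)) dt + ∫(2*cos(3*t)/3) dt.
Step 4. Evaluate the standard form: now -t**2*sin(3*t) - 2*t*cos(3*t)/3 + 2*sin(3*t)/9 + ∫((10*t + 10)/(t**2 + 2*t - 15)) dt.
Step 5. Decompose ∫((10*t + 10)/(t**2 + 2*t - 15)) dt by partial fractions, (10*t + 10)/(t**2 + 2*t - 15) = 5/(t + 5) + 5/(t - 3): now -t**2*sin(3*t) - 2*t*cos(3*t)/3 + 2*sin(3*t)/9 + ∫(5/(t - 3)) dt + ∫(5/(t + 5)) dt.
Step 6. Evaluate the standard form [assuming t > 3]: now -t**2*sin(3*t) - 2*t*cos(3*t)/3 + 5*log(t - 3) + 2*sin(3*t)/9 + ∫(5/(t + 5)) dt.
Step 7. Evaluate the standard form [assuming t > -5]: now -t**2*sin(3*t) - 2*t*cos(3*t)/3 + 5*log(t - 3) + 5*log(t + 5) + 2*sin(3*t)/9.
Answer: -t**2*sin(3*t) - 2*t*cos(3*t)/3 + 5*log(t - 3) + 5*log(t + 5) + 2*sin(3*t)/9.


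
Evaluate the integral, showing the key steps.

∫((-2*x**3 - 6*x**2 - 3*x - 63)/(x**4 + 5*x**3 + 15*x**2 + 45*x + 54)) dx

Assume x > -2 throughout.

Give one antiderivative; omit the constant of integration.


Step 1. Decompose ∫((-2*x**3 - 6*x**2 - 3*x - 63)/(x**4 + 5*x**3 + 15*x**2 + 45*x + 54)) dx by partial fractions, (-2*x**3 - 6*x**2 - 3*x - 63)/(x**4 + 5*x**3 + 15*x**2 + 45*x + 54) = 3/(x**2 + 9) + 3/(x + 3) - 5/(x + 2): now ∫(-5/(x + 2)) dx + ∫(3/(x + 3)) dx + ∫(3/(x**2 + 9)) dx.
Step 2. Evaluate the standard form [assuming x > -3]: now 3*log(x + 3) + ∫(-5/(x + 2)) dx + ∫(3/(x**2 + 9)) dx.
Step 3. Evaluate the standard form [assuming x > -2]: now -5*log(x + 2) + 3*log(x + 3) + ∫(3/(x**2 + 9)) dx.
Step 4. Evaluate the standard form: now -5*log(x + 2) + 3*log(x + 3) + atan(x/3).
Answer: -5*log(x + 2) + 3*log(x + 3) + atan(x/3).


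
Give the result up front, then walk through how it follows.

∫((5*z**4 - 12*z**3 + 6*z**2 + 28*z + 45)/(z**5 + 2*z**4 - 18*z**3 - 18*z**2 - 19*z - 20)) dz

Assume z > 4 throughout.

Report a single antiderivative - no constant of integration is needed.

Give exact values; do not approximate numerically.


The answer is log(z - 4) - log(z + 1) + 5*log(z + 5) - 2*atan(z).
Step 1. Decompose ∫((5*z**4 - 12*z**3 + 6*z**2 + 28*z + 45)/(z**5 + 2*z**4 - 18*z**3 - 18*z**2 - 19*z - 20)) dz by partial fractions, (5*z**4 - 12*z**3 + 6*z**2 + 28*z + 45)/(z**5 + 2*z**4 - 18*z**3 - 18*z**2 - 19*z - 20) = -2/(z**2 + 1) + 5/(z + 5) - 1/(z + 1) + 1/(z - 4): now ∫(1/(z - 4)) dz + ∫(-1/(z + 1)) dz + ∫(5/(z + 5)) dz + ∫(-2/(z**2 + 1)) dz.
Step 2. Evaluate the standard form [assuming z > -5]: now 5*log(z + 5) + ∫(1/(z - 4)) dz + ∫(-1/(z + 1)) dz + ∫(-2/(z**2 + 1)) dz.
Step 3. Evaluate the standard form [assuming z > 4]: now log(z - 4) + 5*log(z + 5) + ∫(-1/(z + 1)) dz + ∫(-2/(z**2 + 1)) dz.
Step 4. Evaluate the standard form [assuming z > -1]: now log(z - 4) - log(z + 1) + 5*log(z + 5) + ∫(-2/(z**2 + 1)) dz.
Step 5. Evaluate the standard form: now log(z - 4) - log(z + 1) + 5*log(z + 5) - 2*atan(z).
Answer: log(z - 4) - log(z + 1) + 5*log(z + 5) - 2*atan(z).
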